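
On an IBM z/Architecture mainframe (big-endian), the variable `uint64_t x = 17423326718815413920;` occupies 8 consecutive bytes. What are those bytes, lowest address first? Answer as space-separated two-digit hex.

F1 CC 17 56 88 90 A6 A0

17423326718815413920 in hexadecimal, padded to 64 bits, is 0xF1CC17568890A6A0.
Split into bytes (most-significant first): F1 CC 17 56 88 90 A6 A0.
In big-endian order the high byte comes first in memory.
So the memory order matches the most-significant-first order: F1 CC 17 56 88 90 A6 A0.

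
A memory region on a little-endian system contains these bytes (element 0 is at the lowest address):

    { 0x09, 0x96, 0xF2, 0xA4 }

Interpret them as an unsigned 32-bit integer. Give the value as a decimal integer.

2767361545

Little-endian stores the least-significant byte at the lowest address.
Reassemble most-significant byte first: A4 F2 96 09 → 0xA4F29609.
0xA4F29609 = 2767361545.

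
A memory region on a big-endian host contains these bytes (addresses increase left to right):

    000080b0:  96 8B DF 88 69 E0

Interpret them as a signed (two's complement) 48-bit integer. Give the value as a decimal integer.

-115947481830944

Big-endian stores the most-significant byte at the lowest address.
The bytes are already most-significant first: 0x968BDF8869E0.
Top bit is set, so as a signed 48-bit value this is 0x968BDF8869E0 − 2^48 = -115947481830944.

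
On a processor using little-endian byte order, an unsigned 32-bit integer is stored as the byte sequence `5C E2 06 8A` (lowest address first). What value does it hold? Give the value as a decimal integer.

In little-endian order the low byte comes first in memory.
Reassemble most-significant byte first: 8A 06 E2 5C → 0x8A06E25C.
0x8A06E25C = 2315706972.

2315706972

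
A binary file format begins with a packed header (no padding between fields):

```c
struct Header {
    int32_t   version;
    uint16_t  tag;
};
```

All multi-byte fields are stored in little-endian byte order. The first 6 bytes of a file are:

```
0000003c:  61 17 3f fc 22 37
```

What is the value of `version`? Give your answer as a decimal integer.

`version` is the first field, at byte offset 0, occupying 4 bytes.
Bytes at offsets 0..3: 61 17 3F FC.
Little-endian stores the least-significant byte at the lowest address.
Reassemble most-significant byte first: FC 3F 17 61 → 0xFC3F1761.
Top bit is set, so as a signed 32-bit value this is 0xFC3F1761 − 2^32 = -62974111.

-62974111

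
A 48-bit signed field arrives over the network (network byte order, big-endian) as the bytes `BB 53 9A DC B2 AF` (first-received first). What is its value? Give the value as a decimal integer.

-75507221876049

Big-endian: lowest address holds the most-significant byte.
The bytes are already most-significant first: 0xBB539ADCB2AF.
Top bit is set, so as a signed 48-bit value this is 0xBB539ADCB2AF − 2^48 = -75507221876049.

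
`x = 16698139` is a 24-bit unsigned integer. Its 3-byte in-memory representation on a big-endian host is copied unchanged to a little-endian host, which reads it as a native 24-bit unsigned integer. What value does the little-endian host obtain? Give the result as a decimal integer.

16698139 in 24-bit hexadecimal is 0xFECB1B.
Stored big-endian, the bytes at ascending addresses are FE CB 1B.
Read back as little-endian, the first byte is least significant, giving 0x1BCBFE.
0x1BCBFE = 1821694.

1821694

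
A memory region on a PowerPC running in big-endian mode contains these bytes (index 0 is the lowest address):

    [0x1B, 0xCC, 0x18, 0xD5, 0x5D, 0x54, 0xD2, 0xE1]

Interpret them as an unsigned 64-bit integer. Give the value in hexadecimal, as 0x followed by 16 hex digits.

Big-endian: lowest address holds the most-significant byte.
The bytes are already most-significant first: 0x1BCC18D55D54D2E1.

0x1BCC18D55D54D2E1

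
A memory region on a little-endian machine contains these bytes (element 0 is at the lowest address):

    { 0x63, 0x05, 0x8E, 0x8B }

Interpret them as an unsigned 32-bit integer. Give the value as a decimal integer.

2341340515

Little-endian: lowest address holds the least-significant byte.
Reassemble most-significant byte first: 8B 8E 05 63 → 0x8B8E0563.
0x8B8E0563 = 2341340515.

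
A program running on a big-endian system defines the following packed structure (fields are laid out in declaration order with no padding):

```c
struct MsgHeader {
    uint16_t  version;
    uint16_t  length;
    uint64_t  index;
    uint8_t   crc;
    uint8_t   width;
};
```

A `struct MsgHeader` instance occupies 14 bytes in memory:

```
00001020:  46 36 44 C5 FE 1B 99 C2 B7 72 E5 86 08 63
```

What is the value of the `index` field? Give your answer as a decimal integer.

`index` follows `version` (2 B), `length` (2 B), so it starts at offset 2 + 2 = 4 and occupies 8 bytes.
Bytes at offsets 4..11: FE 1B 99 C2 B7 72 E5 86.
Big-endian: lowest address holds the most-significant byte.
The bytes are already most-significant first: 0xFE1B99C2B772E586.
0xFE1B99C2B772E586 = 18310397771585348998.

18310397771585348998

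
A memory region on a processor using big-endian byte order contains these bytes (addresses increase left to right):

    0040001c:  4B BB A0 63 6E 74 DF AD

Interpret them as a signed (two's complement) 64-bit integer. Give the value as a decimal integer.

5457131722404847533

Big-endian stores the most-significant byte at the lowest address.
The bytes are already most-significant first: 0x4BBBA0636E74DFAD.
0x4BBBA0636E74DFAD = 5457131722404847533.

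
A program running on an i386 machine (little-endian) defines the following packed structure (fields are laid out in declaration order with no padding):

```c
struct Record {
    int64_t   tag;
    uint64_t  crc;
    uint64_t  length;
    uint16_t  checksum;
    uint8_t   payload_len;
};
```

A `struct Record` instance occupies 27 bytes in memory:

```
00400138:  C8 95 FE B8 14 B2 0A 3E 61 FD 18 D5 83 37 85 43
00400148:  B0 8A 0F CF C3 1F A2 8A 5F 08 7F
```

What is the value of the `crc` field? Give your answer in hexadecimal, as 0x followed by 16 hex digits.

0x43853783D518FD61

`crc` follows `tag` (8 bytes), so it starts at byte offset 8 and occupies 8 bytes.
Bytes at offsets 8..15: 61 FD 18 D5 83 37 85 43.
Little-endian stores the least-significant byte at the lowest address.
Reassemble most-significant byte first: 43 85 37 83 D5 18 FD 61 → 0x43853783D518FD61.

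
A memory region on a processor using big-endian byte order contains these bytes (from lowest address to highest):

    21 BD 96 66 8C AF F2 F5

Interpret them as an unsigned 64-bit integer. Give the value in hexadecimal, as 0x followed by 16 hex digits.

Big-endian: lowest address holds the most-significant byte.
The bytes are already most-significant first: 0x21BD96668CAFF2F5.

0x21BD96668CAFF2F5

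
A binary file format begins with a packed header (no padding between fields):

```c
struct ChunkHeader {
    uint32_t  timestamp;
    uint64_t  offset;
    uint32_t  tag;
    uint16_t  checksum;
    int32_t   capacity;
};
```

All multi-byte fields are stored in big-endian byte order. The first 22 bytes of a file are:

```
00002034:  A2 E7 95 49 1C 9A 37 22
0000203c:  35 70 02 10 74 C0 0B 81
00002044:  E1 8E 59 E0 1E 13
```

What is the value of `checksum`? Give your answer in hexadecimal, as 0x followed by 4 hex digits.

0xE18E

`checksum` follows `timestamp` (4 B), `offset` (8 B), `tag` (4 B), so it starts at offset 4 + 8 + 4 = 16 and occupies 2 bytes.
Bytes at offsets 16..17: E1 8E.
Big-endian stores the most-significant byte at the lowest address.
The bytes are already most-significant first: 0xE18E.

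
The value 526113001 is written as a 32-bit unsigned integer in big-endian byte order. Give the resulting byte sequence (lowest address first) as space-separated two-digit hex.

526113001 in hexadecimal, padded to 32 bits, is 0x1F5BD8E9.
Split into bytes (most-significant first): 1F 5B D8 E9.
Big-endian: lowest address holds the most-significant byte.
So the memory order matches the most-significant-first order: 1F 5B D8 E9.

1F 5B D8 E9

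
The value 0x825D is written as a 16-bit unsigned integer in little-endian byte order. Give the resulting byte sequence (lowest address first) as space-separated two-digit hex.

5D 82

Split into bytes (most-significant first): 82 5D.
Little-endian stores the least-significant byte at the lowest address.
So at ascending addresses the bytes are 5D 82.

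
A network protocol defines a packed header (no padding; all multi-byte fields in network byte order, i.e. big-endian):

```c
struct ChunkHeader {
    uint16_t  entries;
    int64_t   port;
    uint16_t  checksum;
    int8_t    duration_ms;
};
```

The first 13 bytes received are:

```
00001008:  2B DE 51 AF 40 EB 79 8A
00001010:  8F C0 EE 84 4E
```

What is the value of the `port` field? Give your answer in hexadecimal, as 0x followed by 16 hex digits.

`port` follows `entries` (2 bytes), so it starts at byte offset 2 and occupies 8 bytes.
Bytes at offsets 2..9: 51 AF 40 EB 79 8A 8F C0.
Big-endian: lowest address holds the most-significant byte.
The bytes are already most-significant first: 0x51AF40EB798A8FC0.

0x51AF40EB798A8FC0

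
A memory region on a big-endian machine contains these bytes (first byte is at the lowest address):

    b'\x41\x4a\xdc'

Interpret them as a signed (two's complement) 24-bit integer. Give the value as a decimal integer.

Big-endian: lowest address holds the most-significant byte.
The bytes are already most-significant first: 0x414ADC.
0x414ADC = 4279004.

4279004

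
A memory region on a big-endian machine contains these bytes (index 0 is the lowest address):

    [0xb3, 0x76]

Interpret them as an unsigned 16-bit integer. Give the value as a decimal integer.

Big-endian stores the most-significant byte at the lowest address.
The bytes are already most-significant first: 0xB376.
0xB376 = 45942.

45942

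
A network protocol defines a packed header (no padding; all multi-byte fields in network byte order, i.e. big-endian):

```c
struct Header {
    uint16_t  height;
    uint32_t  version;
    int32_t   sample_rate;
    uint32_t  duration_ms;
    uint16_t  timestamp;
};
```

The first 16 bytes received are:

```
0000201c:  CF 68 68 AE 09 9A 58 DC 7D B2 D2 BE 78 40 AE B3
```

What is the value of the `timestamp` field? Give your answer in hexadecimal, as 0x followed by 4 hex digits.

`timestamp` follows `height` (2 B), `version` (4 B), `sample_rate` (4 B), `duration_ms` (4 B), so it starts at offset 2 + 4 + 4 + 4 = 14 and occupies 2 bytes.
Bytes at offsets 14..15: AE B3.
Big-endian stores the most-significant byte at the lowest address.
The bytes are already most-significant first: 0xAEB3.

0xAEB3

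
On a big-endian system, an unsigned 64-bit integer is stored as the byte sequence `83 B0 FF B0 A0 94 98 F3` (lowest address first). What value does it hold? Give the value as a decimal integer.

Big-endian: lowest address holds the most-significant byte.
The bytes are already most-significant first: 0x83B0FFB0A09498F3.
0x83B0FFB0A09498F3 = 9489365548943055091.

9489365548943055091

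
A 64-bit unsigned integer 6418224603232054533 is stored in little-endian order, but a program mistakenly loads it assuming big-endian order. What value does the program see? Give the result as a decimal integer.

6418224603232054533 in 64-bit hexadecimal is 0x59121D457C51AD05.
Stored little-endian, the bytes at ascending addresses are 05 AD 51 7C 45 1D 12 59.
Read back as big-endian, the last byte is least significant, giving 0x05AD517C451D1259.
0x05AD517C451D1259 = 409072735337910873.

409072735337910873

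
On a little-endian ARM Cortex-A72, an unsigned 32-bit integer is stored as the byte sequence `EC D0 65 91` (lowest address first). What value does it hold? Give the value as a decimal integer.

2439368940

In little-endian order the low byte comes first in memory.
Reassemble most-significant byte first: 91 65 D0 EC → 0x9165D0EC.
0x9165D0EC = 2439368940.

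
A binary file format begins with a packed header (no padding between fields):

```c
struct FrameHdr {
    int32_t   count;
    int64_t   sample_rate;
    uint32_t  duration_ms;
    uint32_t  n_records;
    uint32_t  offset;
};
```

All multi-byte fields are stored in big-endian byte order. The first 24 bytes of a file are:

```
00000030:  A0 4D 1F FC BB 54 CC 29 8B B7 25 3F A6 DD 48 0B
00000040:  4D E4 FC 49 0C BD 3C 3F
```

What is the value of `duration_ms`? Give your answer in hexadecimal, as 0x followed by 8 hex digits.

0xA6DD480B

`duration_ms` follows `count` (4 B), `sample_rate` (8 B), so it starts at offset 4 + 8 = 12 and occupies 4 bytes.
Bytes at offsets 12..15: A6 DD 48 0B.
Big-endian: lowest address holds the most-significant byte.
The bytes are already most-significant first: 0xA6DD480B.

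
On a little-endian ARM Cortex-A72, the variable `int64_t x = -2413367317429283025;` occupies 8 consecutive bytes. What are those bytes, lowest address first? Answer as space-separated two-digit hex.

2F 17 17 1C 36 FF 81 DE

Two's complement of -2413367317429283025 in 64 bits: 2413367317429283025 = 0x217E00C9E3E8E8D1; invert → 0xDE81FF361C17172E; add 1 → 0xDE81FF361C17172F.
Split into bytes (most-significant first): DE 81 FF 36 1C 17 17 2F.
Little-endian: lowest address holds the least-significant byte.
So at ascending addresses the bytes are 2F 17 17 1C 36 FF 81 DE.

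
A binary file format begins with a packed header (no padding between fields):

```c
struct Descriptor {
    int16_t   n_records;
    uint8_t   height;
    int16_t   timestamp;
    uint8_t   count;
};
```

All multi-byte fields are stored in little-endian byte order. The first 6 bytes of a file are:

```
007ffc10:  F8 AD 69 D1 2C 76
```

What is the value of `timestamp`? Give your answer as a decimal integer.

`timestamp` follows `n_records` (2 B), `height` (1 B), so it starts at offset 2 + 1 = 3 and occupies 2 bytes.
Bytes at offsets 3..4: D1 2C.
In little-endian order the low byte comes first in memory.
Reassemble most-significant byte first: 2C D1 → 0x2CD1.
0x2CD1 = 11473.

11473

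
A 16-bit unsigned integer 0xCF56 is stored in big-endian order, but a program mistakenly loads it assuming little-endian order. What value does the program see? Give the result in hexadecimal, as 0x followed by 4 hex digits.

0x56CF

Stored big-endian, the bytes at ascending addresses are CF 56.
Read back as little-endian, the first byte is least significant, giving 0x56CF.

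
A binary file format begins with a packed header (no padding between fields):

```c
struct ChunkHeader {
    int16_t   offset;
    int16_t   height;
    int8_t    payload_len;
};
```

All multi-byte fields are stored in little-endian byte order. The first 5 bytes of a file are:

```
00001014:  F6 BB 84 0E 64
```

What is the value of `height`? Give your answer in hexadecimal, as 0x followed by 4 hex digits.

`height` follows `offset` (2 bytes), so it starts at byte offset 2 and occupies 2 bytes.
Bytes at offsets 2..3: 84 0E.
Little-endian: lowest address holds the least-significant byte.
Reassemble most-significant byte first: 0E 84 → 0x0E84.

0x0E84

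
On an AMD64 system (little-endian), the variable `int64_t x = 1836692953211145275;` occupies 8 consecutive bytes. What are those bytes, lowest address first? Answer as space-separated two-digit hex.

3B 0C 9D 7D 82 3E 7D 19

1836692953211145275 in hexadecimal, padded to 64 bits, is 0x197D3E827D9D0C3B.
Split into bytes (most-significant first): 19 7D 3E 82 7D 9D 0C 3B.
In little-endian order the low byte comes first in memory.
So at ascending addresses the bytes are 3B 0C 9D 7D 82 3E 7D 19.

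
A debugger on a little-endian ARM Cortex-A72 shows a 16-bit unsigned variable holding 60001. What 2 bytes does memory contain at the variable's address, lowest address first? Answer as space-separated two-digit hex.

61 EA

60001 in hexadecimal, padded to 16 bits, is 0xEA61.
Split into bytes (most-significant first): EA 61.
Little-endian: lowest address holds the least-significant byte.
So at ascending addresses the bytes are 61 EA.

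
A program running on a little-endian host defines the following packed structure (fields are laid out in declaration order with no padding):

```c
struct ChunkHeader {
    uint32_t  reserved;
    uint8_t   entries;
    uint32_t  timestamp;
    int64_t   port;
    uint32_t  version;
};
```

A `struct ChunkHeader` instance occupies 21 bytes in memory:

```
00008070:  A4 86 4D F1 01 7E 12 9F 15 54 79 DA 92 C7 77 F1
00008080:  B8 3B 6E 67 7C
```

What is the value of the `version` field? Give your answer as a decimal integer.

2087153211

`version` follows `reserved` (4 B), `entries` (1 B), `timestamp` (4 B), `port` (8 B), so it starts at offset 4 + 1 + 4 + 8 = 17 and occupies 4 bytes.
Bytes at offsets 17..20: 3B 6E 67 7C.
In little-endian order the low byte comes first in memory.
Reassemble most-significant byte first: 7C 67 6E 3B → 0x7C676E3B.
0x7C676E3B = 2087153211.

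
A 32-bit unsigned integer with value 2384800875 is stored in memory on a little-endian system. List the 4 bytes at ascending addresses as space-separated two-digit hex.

2384800875 in hexadecimal, padded to 32 bits, is 0x8E252C6B.
Split into bytes (most-significant first): 8E 25 2C 6B.
Little-endian: lowest address holds the least-significant byte.
So at ascending addresses the bytes are 6B 2C 25 8E.

6B 2C 25 8E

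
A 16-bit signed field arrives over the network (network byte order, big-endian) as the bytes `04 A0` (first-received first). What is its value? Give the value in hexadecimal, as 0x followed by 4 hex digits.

In big-endian order the high byte comes first in memory.
The bytes are already most-significant first: 0x04A0.

0x04A0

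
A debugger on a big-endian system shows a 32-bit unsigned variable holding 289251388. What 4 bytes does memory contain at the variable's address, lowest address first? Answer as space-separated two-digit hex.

11 3D A0 3C

289251388 in hexadecimal, padded to 32 bits, is 0x113DA03C.
Split into bytes (most-significant first): 11 3D A0 3C.
In big-endian order the high byte comes first in memory.
So the memory order matches the most-significant-first order: 11 3D A0 3C.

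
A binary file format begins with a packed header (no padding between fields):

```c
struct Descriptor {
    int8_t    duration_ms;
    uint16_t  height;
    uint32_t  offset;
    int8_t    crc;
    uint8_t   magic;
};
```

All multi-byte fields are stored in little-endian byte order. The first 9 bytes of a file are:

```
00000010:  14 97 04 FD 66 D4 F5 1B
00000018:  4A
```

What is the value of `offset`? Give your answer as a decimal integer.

4124337917

`offset` follows `duration_ms` (1 B), `height` (2 B), so it starts at offset 1 + 2 = 3 and occupies 4 bytes.
Bytes at offsets 3..6: FD 66 D4 F5.
In little-endian order the low byte comes first in memory.
Reassemble most-significant byte first: F5 D4 66 FD → 0xF5D466FD.
0xF5D466FD = 4124337917.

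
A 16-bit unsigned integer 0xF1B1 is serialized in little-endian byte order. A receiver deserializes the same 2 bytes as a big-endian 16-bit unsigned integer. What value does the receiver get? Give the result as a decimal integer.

45553

Stored little-endian, the bytes at ascending addresses are B1 F1.
Read back as big-endian, the last byte is least significant, giving 0xB1F1.
0xB1F1 = 45553.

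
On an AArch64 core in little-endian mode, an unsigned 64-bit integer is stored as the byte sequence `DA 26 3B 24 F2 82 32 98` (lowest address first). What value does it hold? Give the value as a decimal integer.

10966972019102131930

Little-endian stores the least-significant byte at the lowest address.
Reassemble most-significant byte first: 98 32 82 F2 24 3B 26 DA → 0x983282F2243B26DA.
0x983282F2243B26DA = 10966972019102131930.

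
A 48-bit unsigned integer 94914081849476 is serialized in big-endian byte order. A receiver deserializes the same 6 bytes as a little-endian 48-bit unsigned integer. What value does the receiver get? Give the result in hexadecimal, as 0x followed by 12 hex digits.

0x840022E85256

94914081849476 in 48-bit hexadecimal is 0x5652E8220084.
Stored big-endian, the bytes at ascending addresses are 56 52 E8 22 00 84.
Read back as little-endian, the first byte is least significant, giving 0x840022E85256.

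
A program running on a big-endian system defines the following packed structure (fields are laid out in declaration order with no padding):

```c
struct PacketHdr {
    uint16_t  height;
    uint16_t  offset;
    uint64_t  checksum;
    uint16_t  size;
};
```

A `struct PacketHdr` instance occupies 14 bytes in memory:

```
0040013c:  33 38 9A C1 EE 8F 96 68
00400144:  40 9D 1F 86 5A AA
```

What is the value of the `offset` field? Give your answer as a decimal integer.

39617

`offset` follows `height` (2 bytes), so it starts at byte offset 2 and occupies 2 bytes.
Bytes at offsets 2..3: 9A C1.
Big-endian stores the most-significant byte at the lowest address.
The bytes are already most-significant first: 0x9AC1.
0x9AC1 = 39617.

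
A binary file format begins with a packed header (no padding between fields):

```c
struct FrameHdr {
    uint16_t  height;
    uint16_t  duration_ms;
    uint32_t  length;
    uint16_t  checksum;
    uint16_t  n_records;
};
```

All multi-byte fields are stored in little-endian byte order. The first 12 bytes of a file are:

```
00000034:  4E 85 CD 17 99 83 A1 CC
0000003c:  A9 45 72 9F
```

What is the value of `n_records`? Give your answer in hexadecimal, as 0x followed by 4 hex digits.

0x9F72

`n_records` follows `height` (2 B), `duration_ms` (2 B), `length` (4 B), `checksum` (2 B), so it starts at offset 2 + 2 + 4 + 2 = 10 and occupies 2 bytes.
Bytes at offsets 10..11: 72 9F.
In little-endian order the low byte comes first in memory.
Reassemble most-significant byte first: 9F 72 → 0x9F72.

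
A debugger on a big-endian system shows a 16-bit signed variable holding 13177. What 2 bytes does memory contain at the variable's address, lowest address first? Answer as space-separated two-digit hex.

33 79

13177 in hexadecimal, padded to 16 bits, is 0x3379.
Split into bytes (most-significant first): 33 79.
In big-endian order the high byte comes first in memory.
So the memory order matches the most-significant-first order: 33 79.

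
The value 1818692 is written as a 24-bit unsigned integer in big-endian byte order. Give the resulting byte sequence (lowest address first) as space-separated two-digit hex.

1818692 in hexadecimal, padded to 24 bits, is 0x1BC044.
Split into bytes (most-significant first): 1B C0 44.
In big-endian order the high byte comes first in memory.
So the memory order matches the most-significant-first order: 1B C0 44.

1B C0 44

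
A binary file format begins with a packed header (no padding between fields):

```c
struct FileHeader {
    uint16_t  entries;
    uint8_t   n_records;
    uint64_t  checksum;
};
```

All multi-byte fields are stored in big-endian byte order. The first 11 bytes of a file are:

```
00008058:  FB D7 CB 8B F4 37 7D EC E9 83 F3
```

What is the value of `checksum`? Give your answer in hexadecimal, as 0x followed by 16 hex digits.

0x8BF4377DECE983F3

`checksum` follows `entries` (2 B), `n_records` (1 B), so it starts at offset 2 + 1 = 3 and occupies 8 bytes.
Bytes at offsets 3..10: 8B F4 37 7D EC E9 83 F3.
Big-endian: lowest address holds the most-significant byte.
The bytes are already most-significant first: 0x8BF4377DECE983F3.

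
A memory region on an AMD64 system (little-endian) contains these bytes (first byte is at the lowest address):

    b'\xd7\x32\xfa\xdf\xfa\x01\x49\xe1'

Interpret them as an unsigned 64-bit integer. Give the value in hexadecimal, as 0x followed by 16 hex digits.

0xE14901FADFFA32D7

In little-endian order the low byte comes first in memory.
Reassemble most-significant byte first: E1 49 01 FA DF FA 32 D7 → 0xE14901FADFFA32D7.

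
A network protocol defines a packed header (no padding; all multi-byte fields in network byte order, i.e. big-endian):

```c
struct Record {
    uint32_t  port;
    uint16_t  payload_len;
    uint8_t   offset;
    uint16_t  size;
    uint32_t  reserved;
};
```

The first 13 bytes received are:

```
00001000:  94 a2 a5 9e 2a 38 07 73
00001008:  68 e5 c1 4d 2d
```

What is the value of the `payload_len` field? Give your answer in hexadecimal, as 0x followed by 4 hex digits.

0x2A38

`payload_len` follows `port` (4 bytes), so it starts at byte offset 4 and occupies 2 bytes.
Bytes at offsets 4..5: 2A 38.
Big-endian stores the most-significant byte at the lowest address.
The bytes are already most-significant first: 0x2A38.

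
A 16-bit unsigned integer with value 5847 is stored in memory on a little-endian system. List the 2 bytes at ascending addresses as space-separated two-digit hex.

D7 16

5847 in hexadecimal, padded to 16 bits, is 0x16D7.
Split into bytes (most-significant first): 16 D7.
In little-endian order the low byte comes first in memory.
So at ascending addresses the bytes are D7 16.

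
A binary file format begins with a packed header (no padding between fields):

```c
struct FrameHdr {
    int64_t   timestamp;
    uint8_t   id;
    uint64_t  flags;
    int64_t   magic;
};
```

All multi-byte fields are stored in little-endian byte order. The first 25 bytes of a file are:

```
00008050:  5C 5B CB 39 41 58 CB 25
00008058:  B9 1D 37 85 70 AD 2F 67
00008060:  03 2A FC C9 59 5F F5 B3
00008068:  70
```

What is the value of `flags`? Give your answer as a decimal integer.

`flags` follows `timestamp` (8 B), `id` (1 B), so it starts at offset 8 + 1 = 9 and occupies 8 bytes.
Bytes at offsets 9..16: 1D 37 85 70 AD 2F 67 03.
Little-endian stores the least-significant byte at the lowest address.
Reassemble most-significant byte first: 03 67 2F AD 70 85 37 1D → 0x03672FAD7085371D.
0x03672FAD7085371D = 245217126678607645.

245217126678607645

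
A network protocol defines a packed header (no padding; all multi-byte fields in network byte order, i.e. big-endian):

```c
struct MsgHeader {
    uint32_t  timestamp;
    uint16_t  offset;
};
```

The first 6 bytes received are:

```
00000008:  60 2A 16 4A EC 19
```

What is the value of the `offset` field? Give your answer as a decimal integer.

60441

`offset` follows `timestamp` (4 bytes), so it starts at byte offset 4 and occupies 2 bytes.
Bytes at offsets 4..5: EC 19.
Big-endian: lowest address holds the most-significant byte.
The bytes are already most-significant first: 0xEC19.
0xEC19 = 60441.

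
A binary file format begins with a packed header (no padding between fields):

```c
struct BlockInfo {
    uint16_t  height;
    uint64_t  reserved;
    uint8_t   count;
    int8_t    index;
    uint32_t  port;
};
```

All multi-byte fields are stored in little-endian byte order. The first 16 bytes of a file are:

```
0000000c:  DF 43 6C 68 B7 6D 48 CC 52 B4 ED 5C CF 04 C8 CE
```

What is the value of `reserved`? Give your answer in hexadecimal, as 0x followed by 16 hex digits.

0xB452CC486DB7686C

`reserved` follows `height` (2 bytes), so it starts at byte offset 2 and occupies 8 bytes.
Bytes at offsets 2..9: 6C 68 B7 6D 48 CC 52 B4.
Little-endian: lowest address holds the least-significant byte.
Reassemble most-significant byte first: B4 52 CC 48 6D B7 68 6C → 0xB452CC486DB7686C.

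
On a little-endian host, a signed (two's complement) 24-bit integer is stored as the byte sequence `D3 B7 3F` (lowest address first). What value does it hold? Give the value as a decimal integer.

4175827

Little-endian stores the least-significant byte at the lowest address.
Reassemble most-significant byte first: 3F B7 D3 → 0x3FB7D3.
0x3FB7D3 = 4175827.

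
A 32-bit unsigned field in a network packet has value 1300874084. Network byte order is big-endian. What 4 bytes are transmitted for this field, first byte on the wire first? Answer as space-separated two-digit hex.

4D 89 C3 64

1300874084 in hexadecimal, padded to 32 bits, is 0x4D89C364.
Split into bytes (most-significant first): 4D 89 C3 64.
Big-endian stores the most-significant byte at the lowest address.
So the memory order matches the most-significant-first order: 4D 89 C3 64.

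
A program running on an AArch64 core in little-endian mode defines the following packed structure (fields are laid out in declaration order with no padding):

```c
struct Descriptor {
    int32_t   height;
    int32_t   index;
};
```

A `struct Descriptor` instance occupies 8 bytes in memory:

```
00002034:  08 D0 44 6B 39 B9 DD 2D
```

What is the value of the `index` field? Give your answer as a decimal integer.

`index` follows `height` (4 bytes), so it starts at byte offset 4 and occupies 4 bytes.
Bytes at offsets 4..7: 39 B9 DD 2D.
In little-endian order the low byte comes first in memory.
Reassemble most-significant byte first: 2D DD B9 39 → 0x2DDDB939.
0x2DDDB939 = 769505593.

769505593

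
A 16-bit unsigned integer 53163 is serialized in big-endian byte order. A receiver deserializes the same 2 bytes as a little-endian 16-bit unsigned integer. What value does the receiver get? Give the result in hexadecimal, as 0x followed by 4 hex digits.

53163 in 16-bit hexadecimal is 0xCFAB.
Stored big-endian, the bytes at ascending addresses are CF AB.
Read back as little-endian, the first byte is least significant, giving 0xABCF.

0xABCF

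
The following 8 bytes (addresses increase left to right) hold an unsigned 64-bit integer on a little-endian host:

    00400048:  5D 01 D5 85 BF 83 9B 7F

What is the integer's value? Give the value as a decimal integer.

Little-endian stores the least-significant byte at the lowest address.
Reassemble most-significant byte first: 7F 9B 83 BF 85 D5 01 5D → 0x7F9B83BF85D5015D.
0x7F9B83BF85D5015D = 9195087922814320989.

9195087922814320989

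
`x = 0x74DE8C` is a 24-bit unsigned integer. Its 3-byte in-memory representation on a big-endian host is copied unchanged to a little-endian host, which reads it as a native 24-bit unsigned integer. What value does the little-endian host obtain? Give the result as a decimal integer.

9231988

Stored big-endian, the bytes at ascending addresses are 74 DE 8C.
Read back as little-endian, the first byte is least significant, giving 0x8CDE74.
0x8CDE74 = 9231988.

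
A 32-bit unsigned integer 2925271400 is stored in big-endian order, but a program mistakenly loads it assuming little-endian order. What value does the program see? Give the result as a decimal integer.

1746492590

2925271400 in 32-bit hexadecimal is 0xAE5C1968.
Stored big-endian, the bytes at ascending addresses are AE 5C 19 68.
Read back as little-endian, the first byte is least significant, giving 0x68195CAE.
0x68195CAE = 1746492590.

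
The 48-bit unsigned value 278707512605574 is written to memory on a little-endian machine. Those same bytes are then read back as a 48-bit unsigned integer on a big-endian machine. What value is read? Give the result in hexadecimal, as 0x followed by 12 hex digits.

278707512605574 in 48-bit hexadecimal is 0xFD7BA648FB86.
Stored little-endian, the bytes at ascending addresses are 86 FB 48 A6 7B FD.
Read back as big-endian, the last byte is least significant, giving 0x86FB48A67BFD.

0x86FB48A67BFD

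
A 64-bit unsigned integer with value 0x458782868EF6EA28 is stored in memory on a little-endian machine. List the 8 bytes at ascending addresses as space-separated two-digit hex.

Split into bytes (most-significant first): 45 87 82 86 8E F6 EA 28.
In little-endian order the low byte comes first in memory.
So at ascending addresses the bytes are 28 EA F6 8E 86 82 87 45.

28 EA F6 8E 86 82 87 45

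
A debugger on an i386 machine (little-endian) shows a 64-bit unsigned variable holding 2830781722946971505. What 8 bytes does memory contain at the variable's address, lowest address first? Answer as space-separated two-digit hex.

71 27 EC 98 FA F4 48 27

2830781722946971505 in hexadecimal, padded to 64 bits, is 0x2748F4FA98EC2771.
Split into bytes (most-significant first): 27 48 F4 FA 98 EC 27 71.
In little-endian order the low byte comes first in memory.
So at ascending addresses the bytes are 71 27 EC 98 FA F4 48 27.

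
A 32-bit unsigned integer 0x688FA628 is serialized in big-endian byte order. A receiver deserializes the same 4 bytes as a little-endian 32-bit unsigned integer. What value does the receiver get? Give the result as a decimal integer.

Stored big-endian, the bytes at ascending addresses are 68 8F A6 28.
Read back as little-endian, the first byte is least significant, giving 0x28A68F68.
0x28A68F68 = 682004328.

682004328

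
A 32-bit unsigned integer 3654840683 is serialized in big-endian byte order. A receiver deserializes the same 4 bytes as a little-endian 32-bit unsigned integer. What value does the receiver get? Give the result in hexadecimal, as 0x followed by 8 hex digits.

0x6B71D8D9

3654840683 in 32-bit hexadecimal is 0xD9D8716B.
Stored big-endian, the bytes at ascending addresses are D9 D8 71 6B.
Read back as little-endian, the first byte is least significant, giving 0x6B71D8D9.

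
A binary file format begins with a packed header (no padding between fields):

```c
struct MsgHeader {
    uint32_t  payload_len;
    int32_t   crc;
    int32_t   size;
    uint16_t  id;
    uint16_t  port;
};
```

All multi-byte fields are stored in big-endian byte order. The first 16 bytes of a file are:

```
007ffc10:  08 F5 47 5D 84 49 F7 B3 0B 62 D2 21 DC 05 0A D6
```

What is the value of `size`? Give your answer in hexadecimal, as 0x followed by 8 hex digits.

0x0B62D221

`size` follows `payload_len` (4 B), `crc` (4 B), so it starts at offset 4 + 4 = 8 and occupies 4 bytes.
Bytes at offsets 8..11: 0B 62 D2 21.
Big-endian stores the most-significant byte at the lowest address.
The bytes are already most-significant first: 0x0B62D221.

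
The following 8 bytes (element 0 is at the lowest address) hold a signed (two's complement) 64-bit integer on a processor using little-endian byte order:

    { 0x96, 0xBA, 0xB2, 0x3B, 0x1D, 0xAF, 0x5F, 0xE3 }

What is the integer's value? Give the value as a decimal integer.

-2062737564221916522

Little-endian stores the least-significant byte at the lowest address.
Reassemble most-significant byte first: E3 5F AF 1D 3B B2 BA 96 → 0xE35FAF1D3BB2BA96.
Top bit is set, so as a signed 64-bit value this is 0xE35FAF1D3BB2BA96 − 2^64 = -2062737564221916522.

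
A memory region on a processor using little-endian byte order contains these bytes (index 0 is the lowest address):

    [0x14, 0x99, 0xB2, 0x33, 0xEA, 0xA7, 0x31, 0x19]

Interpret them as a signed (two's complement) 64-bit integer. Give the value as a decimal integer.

Little-endian: lowest address holds the least-significant byte.
Reassemble most-significant byte first: 19 31 A7 EA 33 B2 99 14 → 0x1931A7EA33B29914.
0x1931A7EA33B29914 = 1815416749138549012.

1815416749138549012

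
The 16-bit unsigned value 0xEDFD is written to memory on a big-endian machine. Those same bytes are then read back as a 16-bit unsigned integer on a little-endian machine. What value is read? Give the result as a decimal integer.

65005

Stored big-endian, the bytes at ascending addresses are ED FD.
Read back as little-endian, the first byte is least significant, giving 0xFDED.
0xFDED = 65005.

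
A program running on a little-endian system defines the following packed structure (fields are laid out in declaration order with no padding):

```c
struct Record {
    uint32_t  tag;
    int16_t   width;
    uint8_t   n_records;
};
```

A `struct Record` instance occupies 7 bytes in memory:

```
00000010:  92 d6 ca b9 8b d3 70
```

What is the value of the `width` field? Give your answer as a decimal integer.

-11381

`width` follows `tag` (4 bytes), so it starts at byte offset 4 and occupies 2 bytes.
Bytes at offsets 4..5: 8B D3.
Little-endian stores the least-significant byte at the lowest address.
Reassemble most-significant byte first: D3 8B → 0xD38B.
Top bit is set, so as a signed 16-bit value this is 0xD38B − 2^16 = -11381.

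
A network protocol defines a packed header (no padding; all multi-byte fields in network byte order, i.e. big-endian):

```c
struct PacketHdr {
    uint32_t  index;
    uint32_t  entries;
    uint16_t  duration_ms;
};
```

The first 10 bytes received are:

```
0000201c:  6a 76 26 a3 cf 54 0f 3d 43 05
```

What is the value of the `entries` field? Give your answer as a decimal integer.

`entries` follows `index` (4 bytes), so it starts at byte offset 4 and occupies 4 bytes.
Bytes at offsets 4..7: CF 54 0F 3D.
Big-endian stores the most-significant byte at the lowest address.
The bytes are already most-significant first: 0xCF540F3D.
0xCF540F3D = 3478392637.

3478392637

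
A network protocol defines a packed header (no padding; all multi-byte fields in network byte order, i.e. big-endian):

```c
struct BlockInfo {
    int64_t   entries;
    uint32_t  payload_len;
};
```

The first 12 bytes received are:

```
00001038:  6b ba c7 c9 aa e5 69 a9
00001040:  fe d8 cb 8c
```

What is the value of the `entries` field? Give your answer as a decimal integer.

7762736576695986601

`entries` is the first field, at byte offset 0, occupying 8 bytes.
Bytes at offsets 0..7: 6B BA C7 C9 AA E5 69 A9.
Big-endian stores the most-significant byte at the lowest address.
The bytes are already most-significant first: 0x6BBAC7C9AAE569A9.
0x6BBAC7C9AAE569A9 = 7762736576695986601.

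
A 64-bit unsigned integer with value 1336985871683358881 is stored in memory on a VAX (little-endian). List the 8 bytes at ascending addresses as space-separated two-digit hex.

1336985871683358881 in hexadecimal, padded to 64 bits, is 0x128DED910F6710A1.
Split into bytes (most-significant first): 12 8D ED 91 0F 67 10 A1.
In little-endian order the low byte comes first in memory.
So at ascending addresses the bytes are A1 10 67 0F 91 ED 8D 12.

A1 10 67 0F 91 ED 8D 12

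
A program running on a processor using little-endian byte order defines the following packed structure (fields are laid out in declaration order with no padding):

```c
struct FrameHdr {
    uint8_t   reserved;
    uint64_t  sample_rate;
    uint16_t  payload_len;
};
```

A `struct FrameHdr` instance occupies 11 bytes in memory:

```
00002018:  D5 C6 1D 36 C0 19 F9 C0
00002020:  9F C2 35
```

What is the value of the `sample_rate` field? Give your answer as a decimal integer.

11511474536553258438

`sample_rate` follows `reserved` (1 byte), so it starts at byte offset 1 and occupies 8 bytes.
Bytes at offsets 1..8: C6 1D 36 C0 19 F9 C0 9F.
Little-endian stores the least-significant byte at the lowest address.
Reassemble most-significant byte first: 9F C0 F9 19 C0 36 1D C6 → 0x9FC0F919C0361DC6.
0x9FC0F919C0361DC6 = 11511474536553258438.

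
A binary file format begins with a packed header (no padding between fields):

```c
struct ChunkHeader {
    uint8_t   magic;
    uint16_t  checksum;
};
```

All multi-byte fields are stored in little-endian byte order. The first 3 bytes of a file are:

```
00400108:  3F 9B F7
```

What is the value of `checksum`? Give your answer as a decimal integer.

`checksum` follows `magic` (1 byte), so it starts at byte offset 1 and occupies 2 bytes.
Bytes at offsets 1..2: 9B F7.
Little-endian: lowest address holds the least-significant byte.
Reassemble most-significant byte first: F7 9B → 0xF79B.
0xF79B = 63387.

63387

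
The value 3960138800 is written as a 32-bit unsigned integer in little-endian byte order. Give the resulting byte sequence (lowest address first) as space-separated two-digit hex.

3960138800 in hexadecimal, padded to 32 bits, is 0xEC0AEC30.
Split into bytes (most-significant first): EC 0A EC 30.
Little-endian: lowest address holds the least-significant byte.
So at ascending addresses the bytes are 30 EC 0A EC.

30 EC 0A EC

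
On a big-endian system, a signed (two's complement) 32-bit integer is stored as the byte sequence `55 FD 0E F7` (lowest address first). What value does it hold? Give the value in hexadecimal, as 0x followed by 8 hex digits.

0x55FD0EF7

Big-endian stores the most-significant byte at the lowest address.
The bytes are already most-significant first: 0x55FD0EF7.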